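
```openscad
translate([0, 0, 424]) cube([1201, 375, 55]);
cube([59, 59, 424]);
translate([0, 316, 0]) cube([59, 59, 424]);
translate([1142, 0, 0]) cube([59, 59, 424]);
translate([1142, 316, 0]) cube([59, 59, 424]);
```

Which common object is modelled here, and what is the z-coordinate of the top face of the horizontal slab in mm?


A bench. The seat-top height is 479 mm.

A long slab on four corner posts — a bench. The slab sits at z = 424 with thickness 55, so the top is 424 + 55 = 479 mm.


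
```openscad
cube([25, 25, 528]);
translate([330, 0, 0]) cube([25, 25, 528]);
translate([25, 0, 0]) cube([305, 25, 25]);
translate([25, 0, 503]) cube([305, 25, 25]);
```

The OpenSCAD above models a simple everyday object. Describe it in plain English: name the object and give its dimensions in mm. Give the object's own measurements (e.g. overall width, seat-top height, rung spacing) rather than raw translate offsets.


A rectangular picture frame lying in the x–z plane (depth along y). The opening is 305 mm wide (x) by 478 mm tall (z), surrounded by a border 25 mm wide on all four sides. The frame is 25 mm deep and is made of two full-height vertical stiles with two horizontal rails fitted between them.


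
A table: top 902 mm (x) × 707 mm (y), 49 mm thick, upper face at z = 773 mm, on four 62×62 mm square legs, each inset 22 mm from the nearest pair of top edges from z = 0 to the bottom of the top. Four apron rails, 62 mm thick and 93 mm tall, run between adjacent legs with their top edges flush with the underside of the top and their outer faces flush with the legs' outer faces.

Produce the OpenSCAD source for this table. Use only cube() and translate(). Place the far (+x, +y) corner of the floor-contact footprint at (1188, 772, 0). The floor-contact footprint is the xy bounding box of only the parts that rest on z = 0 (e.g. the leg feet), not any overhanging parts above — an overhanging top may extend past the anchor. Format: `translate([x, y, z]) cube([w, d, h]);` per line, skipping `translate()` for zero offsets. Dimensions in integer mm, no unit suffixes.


translate([308, 87, 724]) cube([902, 707, 49]);
translate([330, 109, 0]) cube([62, 62, 724]);
translate([1126, 109, 0]) cube([62, 62, 724]);
translate([330, 710, 0]) cube([62, 62, 724]);
translate([1126, 710, 0]) cube([62, 62, 724]);
translate([392, 109, 631]) cube([734, 62, 93]);
translate([392, 710, 631]) cube([734, 62, 93]);
translate([330, 171, 631]) cube([62, 539, 93]);
translate([1126, 171, 631]) cube([62, 539, 93]);


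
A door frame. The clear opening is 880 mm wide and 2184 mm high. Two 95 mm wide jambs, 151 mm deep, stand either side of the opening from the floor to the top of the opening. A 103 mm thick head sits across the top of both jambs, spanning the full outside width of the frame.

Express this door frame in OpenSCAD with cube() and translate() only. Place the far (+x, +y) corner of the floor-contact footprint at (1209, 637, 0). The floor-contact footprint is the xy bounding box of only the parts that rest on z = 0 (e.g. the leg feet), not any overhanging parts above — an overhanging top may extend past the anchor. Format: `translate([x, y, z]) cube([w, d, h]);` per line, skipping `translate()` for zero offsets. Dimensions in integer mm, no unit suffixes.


translate([139, 486, 0]) cube([95, 151, 2184]);
translate([1114, 486, 0]) cube([95, 151, 2184]);
translate([139, 486, 2184]) cube([1070, 151, 103]);


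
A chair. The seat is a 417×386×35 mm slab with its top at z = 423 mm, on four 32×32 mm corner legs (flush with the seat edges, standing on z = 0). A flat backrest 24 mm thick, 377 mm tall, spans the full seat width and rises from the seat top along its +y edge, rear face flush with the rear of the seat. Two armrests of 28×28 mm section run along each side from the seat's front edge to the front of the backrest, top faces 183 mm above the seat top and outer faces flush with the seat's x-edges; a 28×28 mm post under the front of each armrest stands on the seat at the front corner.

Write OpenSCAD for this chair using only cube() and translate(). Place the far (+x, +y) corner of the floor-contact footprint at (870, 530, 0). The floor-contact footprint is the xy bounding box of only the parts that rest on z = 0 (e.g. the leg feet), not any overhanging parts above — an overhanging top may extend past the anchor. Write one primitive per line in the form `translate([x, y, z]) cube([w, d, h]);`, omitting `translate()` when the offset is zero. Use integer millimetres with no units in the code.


translate([453, 144, 388]) cube([417, 386, 35]);
translate([453, 144, 0]) cube([32, 32, 388]);
translate([838, 144, 0]) cube([32, 32, 388]);
translate([453, 498, 0]) cube([32, 32, 388]);
translate([838, 498, 0]) cube([32, 32, 388]);
translate([453, 506, 423]) cube([417, 24, 377]);
translate([453, 144, 578]) cube([28, 362, 28]);
translate([842, 144, 578]) cube([28, 362, 28]);
translate([453, 144, 423]) cube([28, 28, 155]);
translate([842, 144, 423]) cube([28, 28, 155]);


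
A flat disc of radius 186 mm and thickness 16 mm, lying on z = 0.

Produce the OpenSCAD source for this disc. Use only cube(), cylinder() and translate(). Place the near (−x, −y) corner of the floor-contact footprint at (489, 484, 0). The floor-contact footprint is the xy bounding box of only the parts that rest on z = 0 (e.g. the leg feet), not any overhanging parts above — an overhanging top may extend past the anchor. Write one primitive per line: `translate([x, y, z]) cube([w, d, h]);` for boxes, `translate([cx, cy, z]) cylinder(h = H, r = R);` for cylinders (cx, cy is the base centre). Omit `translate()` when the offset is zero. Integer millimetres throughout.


translate([675, 670, 0]) cylinder(h = 16, r = 186);


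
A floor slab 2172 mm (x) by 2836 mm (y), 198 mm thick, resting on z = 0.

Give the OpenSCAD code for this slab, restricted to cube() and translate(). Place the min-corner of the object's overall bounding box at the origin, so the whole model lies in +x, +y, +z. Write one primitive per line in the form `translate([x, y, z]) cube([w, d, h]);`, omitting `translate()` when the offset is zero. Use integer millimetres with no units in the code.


cube([2172, 2836, 198]);


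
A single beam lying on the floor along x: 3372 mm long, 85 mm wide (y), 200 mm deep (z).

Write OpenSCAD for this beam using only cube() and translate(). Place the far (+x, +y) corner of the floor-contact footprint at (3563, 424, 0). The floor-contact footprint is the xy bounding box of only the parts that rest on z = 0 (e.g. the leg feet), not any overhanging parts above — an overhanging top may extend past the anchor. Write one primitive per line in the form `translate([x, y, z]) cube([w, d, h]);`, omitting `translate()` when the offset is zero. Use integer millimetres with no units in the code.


translate([191, 339, 0]) cube([3372, 85, 200]);


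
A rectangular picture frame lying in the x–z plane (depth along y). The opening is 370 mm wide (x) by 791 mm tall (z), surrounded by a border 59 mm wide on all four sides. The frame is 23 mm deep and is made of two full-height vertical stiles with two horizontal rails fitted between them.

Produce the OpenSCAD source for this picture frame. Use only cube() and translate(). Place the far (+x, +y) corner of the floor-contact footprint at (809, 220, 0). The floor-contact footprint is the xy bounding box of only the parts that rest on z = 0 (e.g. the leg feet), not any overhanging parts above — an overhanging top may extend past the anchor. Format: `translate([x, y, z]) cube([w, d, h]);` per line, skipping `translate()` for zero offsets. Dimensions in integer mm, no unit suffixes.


translate([321, 197, 0]) cube([59, 23, 909]);
translate([750, 197, 0]) cube([59, 23, 909]);
translate([380, 197, 0]) cube([370, 23, 59]);
translate([380, 197, 850]) cube([370, 23, 59]);


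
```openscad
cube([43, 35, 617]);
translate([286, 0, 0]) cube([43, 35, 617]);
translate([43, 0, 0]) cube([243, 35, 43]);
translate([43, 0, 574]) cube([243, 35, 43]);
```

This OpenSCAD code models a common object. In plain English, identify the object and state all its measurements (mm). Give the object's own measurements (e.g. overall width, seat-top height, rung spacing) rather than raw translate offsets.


A rectangular picture frame lying in the x–z plane (depth along y). The opening is 243 mm wide (x) by 531 mm tall (z), surrounded by a border 43 mm wide on all four sides. The frame is 35 mm deep and is made of two full-height vertical stiles with two horizontal rails fitted between them.


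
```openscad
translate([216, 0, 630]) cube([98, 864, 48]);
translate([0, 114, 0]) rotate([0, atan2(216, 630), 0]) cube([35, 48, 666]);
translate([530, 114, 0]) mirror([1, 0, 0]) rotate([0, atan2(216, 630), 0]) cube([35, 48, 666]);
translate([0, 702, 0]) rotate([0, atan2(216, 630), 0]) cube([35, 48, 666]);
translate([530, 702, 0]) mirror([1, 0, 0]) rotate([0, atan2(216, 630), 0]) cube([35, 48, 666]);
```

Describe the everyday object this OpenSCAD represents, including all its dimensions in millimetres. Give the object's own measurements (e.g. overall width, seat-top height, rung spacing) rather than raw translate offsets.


A sawhorse. A 98×864×48 mm beam (x, y, z) sits on two A-frame leg pairs. Each pair is two raked legs of 35×48 mm section (48 mm along y) splaying symmetrically in x. Each leg rises 630 mm vertically over 216 mm of horizontal reach and is 666 mm long along its own axis. Every leg's outer bottom edge rests on the floor and its outer top edge meets a bottom edge of the beam — the left legs (tilting toward +x) meet the beam's −x bottom edge, the right legs (their mirror images, tilting toward −x) meet its +x bottom edge — so the leg tops tuck under the beam, the beam's underside is 630 mm above the floor, and the feet are 530 mm apart outside-to-outside with the beam centred between them. The two leg pairs are set in 114 mm from either end of the beam.


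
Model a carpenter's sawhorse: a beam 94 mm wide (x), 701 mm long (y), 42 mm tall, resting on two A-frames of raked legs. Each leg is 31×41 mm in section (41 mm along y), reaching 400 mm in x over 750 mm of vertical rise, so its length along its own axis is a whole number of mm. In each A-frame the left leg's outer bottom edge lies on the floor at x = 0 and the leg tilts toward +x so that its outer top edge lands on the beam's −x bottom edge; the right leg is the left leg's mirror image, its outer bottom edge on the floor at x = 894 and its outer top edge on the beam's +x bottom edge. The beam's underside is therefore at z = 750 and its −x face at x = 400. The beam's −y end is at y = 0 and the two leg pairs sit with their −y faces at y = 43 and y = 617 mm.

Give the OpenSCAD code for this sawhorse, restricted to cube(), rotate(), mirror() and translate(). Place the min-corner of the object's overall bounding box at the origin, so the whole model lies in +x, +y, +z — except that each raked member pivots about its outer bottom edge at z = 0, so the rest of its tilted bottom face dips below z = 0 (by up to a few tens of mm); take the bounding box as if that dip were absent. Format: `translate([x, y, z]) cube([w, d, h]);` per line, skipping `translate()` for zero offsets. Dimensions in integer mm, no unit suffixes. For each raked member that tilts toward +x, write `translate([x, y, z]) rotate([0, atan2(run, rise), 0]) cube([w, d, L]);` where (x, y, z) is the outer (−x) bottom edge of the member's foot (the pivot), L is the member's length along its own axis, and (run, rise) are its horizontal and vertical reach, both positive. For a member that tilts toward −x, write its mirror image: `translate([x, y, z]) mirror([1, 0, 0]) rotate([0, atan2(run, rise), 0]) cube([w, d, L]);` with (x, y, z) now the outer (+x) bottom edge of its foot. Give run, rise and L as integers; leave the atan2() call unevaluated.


translate([400, 0, 750]) cube([94, 701, 42]);
translate([0, 43, 0]) rotate([0, atan2(400, 750), 0]) cube([31, 41, 850]);
translate([894, 43, 0]) mirror([1, 0, 0]) rotate([0, atan2(400, 750), 0]) cube([31, 41, 850]);
translate([0, 617, 0]) rotate([0, atan2(400, 750), 0]) cube([31, 41, 850]);
translate([894, 617, 0]) mirror([1, 0, 0]) rotate([0, atan2(400, 750), 0]) cube([31, 41, 850]);


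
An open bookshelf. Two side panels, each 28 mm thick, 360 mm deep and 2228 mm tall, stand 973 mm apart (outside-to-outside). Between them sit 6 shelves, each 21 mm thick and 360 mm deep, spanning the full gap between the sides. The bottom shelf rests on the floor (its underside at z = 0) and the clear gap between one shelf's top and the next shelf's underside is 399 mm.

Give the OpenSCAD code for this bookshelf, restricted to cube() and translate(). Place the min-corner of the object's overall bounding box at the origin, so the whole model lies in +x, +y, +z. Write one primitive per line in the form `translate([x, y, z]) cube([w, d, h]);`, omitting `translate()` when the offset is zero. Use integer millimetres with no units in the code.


cube([28, 360, 2228]);
translate([945, 0, 0]) cube([28, 360, 2228]);
translate([28, 0, 0]) cube([917, 360, 21]);
translate([28, 0, 420]) cube([917, 360, 21]);
translate([28, 0, 840]) cube([917, 360, 21]);
translate([28, 0, 1260]) cube([917, 360, 21]);
translate([28, 0, 1680]) cube([917, 360, 21]);
translate([28, 0, 2100]) cube([917, 360, 21]);


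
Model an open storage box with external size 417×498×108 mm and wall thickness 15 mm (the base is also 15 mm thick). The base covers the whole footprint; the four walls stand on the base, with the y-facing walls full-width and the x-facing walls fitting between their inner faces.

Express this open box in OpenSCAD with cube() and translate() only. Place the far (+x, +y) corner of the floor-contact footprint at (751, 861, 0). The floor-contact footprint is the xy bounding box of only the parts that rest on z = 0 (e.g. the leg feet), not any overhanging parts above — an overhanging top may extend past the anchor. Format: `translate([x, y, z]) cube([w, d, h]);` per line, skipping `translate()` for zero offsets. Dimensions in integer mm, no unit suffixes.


translate([334, 363, 0]) cube([417, 498, 15]);
translate([334, 363, 15]) cube([417, 15, 93]);
translate([334, 846, 15]) cube([417, 15, 93]);
translate([334, 378, 15]) cube([15, 468, 93]);
translate([736, 378, 15]) cube([15, 468, 93]);


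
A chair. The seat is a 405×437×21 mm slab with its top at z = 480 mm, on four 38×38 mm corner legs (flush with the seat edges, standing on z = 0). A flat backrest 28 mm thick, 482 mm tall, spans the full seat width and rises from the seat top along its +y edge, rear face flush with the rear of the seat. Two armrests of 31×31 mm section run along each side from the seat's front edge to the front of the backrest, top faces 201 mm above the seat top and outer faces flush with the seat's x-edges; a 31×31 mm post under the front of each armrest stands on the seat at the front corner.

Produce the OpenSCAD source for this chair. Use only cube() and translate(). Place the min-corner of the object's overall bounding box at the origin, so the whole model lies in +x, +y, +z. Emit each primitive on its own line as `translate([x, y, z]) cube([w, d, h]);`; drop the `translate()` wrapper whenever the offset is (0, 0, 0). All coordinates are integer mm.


translate([0, 0, 459]) cube([405, 437, 21]);
cube([38, 38, 459]);
translate([367, 0, 0]) cube([38, 38, 459]);
translate([0, 399, 0]) cube([38, 38, 459]);
translate([367, 399, 0]) cube([38, 38, 459]);
translate([0, 409, 480]) cube([405, 28, 482]);
translate([0, 0, 650]) cube([31, 409, 31]);
translate([374, 0, 650]) cube([31, 409, 31]);
translate([0, 0, 480]) cube([31, 31, 170]);
translate([374, 0, 480]) cube([31, 31, 170]);


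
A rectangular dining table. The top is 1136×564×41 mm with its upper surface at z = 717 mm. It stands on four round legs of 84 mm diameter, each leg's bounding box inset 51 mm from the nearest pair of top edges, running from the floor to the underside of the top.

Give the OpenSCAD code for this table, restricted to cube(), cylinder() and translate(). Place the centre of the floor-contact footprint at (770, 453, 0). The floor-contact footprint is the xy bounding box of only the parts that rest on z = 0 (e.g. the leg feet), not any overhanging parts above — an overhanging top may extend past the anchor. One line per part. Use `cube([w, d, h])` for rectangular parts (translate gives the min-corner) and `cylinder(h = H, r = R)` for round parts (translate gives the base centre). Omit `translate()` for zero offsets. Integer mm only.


translate([202, 171, 676]) cube([1136, 564, 41]);
translate([295, 264, 0]) cylinder(h = 676, r = 42);
translate([1245, 264, 0]) cylinder(h = 676, r = 42);
translate([295, 642, 0]) cylinder(h = 676, r = 42);
translate([1245, 642, 0]) cylinder(h = 676, r = 42);


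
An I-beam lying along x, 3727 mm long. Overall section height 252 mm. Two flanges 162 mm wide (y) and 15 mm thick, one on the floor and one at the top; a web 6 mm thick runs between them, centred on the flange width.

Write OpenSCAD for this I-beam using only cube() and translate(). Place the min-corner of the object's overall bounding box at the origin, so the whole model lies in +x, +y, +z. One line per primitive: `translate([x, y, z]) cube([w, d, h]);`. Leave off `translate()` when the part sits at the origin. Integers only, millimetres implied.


cube([3727, 162, 15]);
translate([0, 78, 15]) cube([3727, 6, 222]);
translate([0, 0, 237]) cube([3727, 162, 15]);


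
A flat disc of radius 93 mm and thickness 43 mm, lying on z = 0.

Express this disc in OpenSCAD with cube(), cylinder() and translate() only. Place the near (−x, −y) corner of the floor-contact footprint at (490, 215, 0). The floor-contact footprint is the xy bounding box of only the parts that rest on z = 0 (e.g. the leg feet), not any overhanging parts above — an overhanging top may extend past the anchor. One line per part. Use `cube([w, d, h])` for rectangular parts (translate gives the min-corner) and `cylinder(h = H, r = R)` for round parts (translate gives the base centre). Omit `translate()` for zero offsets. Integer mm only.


translate([583, 308, 0]) cylinder(h = 43, r = 93);


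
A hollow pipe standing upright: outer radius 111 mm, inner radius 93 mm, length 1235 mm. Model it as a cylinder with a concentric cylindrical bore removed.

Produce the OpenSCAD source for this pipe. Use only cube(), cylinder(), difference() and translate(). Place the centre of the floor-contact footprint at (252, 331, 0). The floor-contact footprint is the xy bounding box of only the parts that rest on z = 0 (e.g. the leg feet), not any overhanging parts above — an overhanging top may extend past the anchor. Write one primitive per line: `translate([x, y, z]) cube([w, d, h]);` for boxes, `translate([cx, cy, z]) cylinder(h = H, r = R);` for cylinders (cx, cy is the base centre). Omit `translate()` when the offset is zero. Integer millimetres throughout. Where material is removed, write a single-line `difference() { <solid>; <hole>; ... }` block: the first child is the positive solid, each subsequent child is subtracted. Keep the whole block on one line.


difference() { translate([252, 331, 0]) cylinder(h = 1235, r = 111); translate([252, 331, 0]) cylinder(h = 1235, r = 93); }


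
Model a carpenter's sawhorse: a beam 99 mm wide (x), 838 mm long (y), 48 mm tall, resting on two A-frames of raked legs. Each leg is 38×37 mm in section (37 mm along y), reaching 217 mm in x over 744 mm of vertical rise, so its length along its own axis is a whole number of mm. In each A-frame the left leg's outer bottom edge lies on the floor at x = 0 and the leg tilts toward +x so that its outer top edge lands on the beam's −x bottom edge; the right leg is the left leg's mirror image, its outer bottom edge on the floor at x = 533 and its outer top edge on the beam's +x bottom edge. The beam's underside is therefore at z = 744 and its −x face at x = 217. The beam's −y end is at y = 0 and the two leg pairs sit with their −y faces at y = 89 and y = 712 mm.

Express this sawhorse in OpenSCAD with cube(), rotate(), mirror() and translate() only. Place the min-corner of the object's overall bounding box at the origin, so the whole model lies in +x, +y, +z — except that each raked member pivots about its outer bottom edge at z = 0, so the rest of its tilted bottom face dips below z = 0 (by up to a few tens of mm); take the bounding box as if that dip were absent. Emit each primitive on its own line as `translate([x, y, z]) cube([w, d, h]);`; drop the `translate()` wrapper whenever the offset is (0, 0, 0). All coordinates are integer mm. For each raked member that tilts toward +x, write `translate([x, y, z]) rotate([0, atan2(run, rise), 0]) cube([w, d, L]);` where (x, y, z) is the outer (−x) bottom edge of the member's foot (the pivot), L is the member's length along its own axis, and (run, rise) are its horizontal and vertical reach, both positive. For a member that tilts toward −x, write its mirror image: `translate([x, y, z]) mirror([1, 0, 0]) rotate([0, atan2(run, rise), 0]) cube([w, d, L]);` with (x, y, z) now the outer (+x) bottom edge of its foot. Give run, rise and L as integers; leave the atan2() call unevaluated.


translate([217, 0, 744]) cube([99, 838, 48]);
translate([0, 89, 0]) rotate([0, atan2(217, 744), 0]) cube([38, 37, 775]);
translate([533, 89, 0]) mirror([1, 0, 0]) rotate([0, atan2(217, 744), 0]) cube([38, 37, 775]);
translate([0, 712, 0]) rotate([0, atan2(217, 744), 0]) cube([38, 37, 775]);
translate([533, 712, 0]) mirror([1, 0, 0]) rotate([0, atan2(217, 744), 0]) cube([38, 37, 775]);


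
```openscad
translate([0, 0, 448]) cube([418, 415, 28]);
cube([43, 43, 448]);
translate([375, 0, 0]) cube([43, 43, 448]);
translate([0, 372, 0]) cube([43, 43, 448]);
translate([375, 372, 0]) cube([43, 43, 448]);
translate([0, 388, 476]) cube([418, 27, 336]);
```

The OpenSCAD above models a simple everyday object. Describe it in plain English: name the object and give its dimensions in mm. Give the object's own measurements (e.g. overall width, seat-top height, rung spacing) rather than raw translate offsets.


A chair. The seat is a 418×415×28 mm slab with its top at z = 476 mm, on four 43×43 mm corner legs (flush with the seat edges, standing on z = 0). A flat backrest 27 mm thick, 336 mm tall, spans the full seat width and rises from the seat top along its +y edge, rear face flush with the rear of the seat.


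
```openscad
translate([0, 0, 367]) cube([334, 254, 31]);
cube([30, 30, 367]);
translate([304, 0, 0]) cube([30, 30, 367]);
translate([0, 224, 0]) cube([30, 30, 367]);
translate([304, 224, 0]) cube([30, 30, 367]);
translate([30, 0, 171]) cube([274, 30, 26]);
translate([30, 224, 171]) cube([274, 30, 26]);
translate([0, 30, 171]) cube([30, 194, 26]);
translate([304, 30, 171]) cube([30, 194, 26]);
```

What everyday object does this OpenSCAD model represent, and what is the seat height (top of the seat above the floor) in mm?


A stool. The seat height is 398 mm.

A 334×254×31 slab at z = 367 on four corner posts — a stool. The seat top is 367 + 31 = 398 mm.


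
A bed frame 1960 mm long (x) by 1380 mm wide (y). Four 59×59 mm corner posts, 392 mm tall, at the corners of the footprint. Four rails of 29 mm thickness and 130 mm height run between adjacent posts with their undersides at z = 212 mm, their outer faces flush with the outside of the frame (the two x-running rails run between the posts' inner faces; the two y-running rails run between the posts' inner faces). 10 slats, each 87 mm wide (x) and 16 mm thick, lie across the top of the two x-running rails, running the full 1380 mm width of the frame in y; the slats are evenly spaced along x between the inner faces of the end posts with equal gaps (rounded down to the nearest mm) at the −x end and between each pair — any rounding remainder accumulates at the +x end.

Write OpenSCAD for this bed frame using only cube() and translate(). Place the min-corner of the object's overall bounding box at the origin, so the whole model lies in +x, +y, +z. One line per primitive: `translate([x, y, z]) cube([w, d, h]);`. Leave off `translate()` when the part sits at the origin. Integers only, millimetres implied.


cube([59, 59, 392]);
translate([0, 1321, 0]) cube([59, 59, 392]);
translate([1901, 0, 0]) cube([59, 59, 392]);
translate([1901, 1321, 0]) cube([59, 59, 392]);
translate([59, 0, 212]) cube([1842, 29, 130]);
translate([59, 1351, 212]) cube([1842, 29, 130]);
translate([0, 59, 212]) cube([29, 1262, 130]);
translate([1931, 59, 212]) cube([29, 1262, 130]);
translate([147, 0, 342]) cube([87, 1380, 16]);
translate([322, 0, 342]) cube([87, 1380, 16]);
translate([497, 0, 342]) cube([87, 1380, 16]);
translate([672, 0, 342]) cube([87, 1380, 16]);
translate([847, 0, 342]) cube([87, 1380, 16]);
translate([1022, 0, 342]) cube([87, 1380, 16]);
translate([1197, 0, 342]) cube([87, 1380, 16]);
translate([1372, 0, 342]) cube([87, 1380, 16]);
translate([1547, 0, 342]) cube([87, 1380, 16]);
translate([1722, 0, 342]) cube([87, 1380, 16]);


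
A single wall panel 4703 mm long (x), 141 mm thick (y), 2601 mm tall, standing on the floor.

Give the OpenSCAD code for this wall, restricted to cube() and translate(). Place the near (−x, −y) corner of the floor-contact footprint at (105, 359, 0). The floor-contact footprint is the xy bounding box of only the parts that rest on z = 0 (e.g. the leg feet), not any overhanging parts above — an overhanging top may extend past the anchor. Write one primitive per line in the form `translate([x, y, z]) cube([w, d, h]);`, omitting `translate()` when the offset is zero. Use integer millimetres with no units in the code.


translate([105, 359, 0]) cube([4703, 141, 2601]);


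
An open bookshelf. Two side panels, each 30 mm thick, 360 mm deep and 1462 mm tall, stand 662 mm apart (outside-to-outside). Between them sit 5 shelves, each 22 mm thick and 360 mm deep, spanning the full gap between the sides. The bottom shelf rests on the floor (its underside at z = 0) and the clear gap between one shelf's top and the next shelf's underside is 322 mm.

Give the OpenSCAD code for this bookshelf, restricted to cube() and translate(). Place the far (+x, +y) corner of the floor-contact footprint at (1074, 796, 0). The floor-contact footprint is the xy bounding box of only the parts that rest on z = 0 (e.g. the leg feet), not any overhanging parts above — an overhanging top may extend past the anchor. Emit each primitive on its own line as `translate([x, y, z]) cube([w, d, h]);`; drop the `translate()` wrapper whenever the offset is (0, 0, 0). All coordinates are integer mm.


translate([412, 436, 0]) cube([30, 360, 1462]);
translate([1044, 436, 0]) cube([30, 360, 1462]);
translate([442, 436, 0]) cube([602, 360, 22]);
translate([442, 436, 344]) cube([602, 360, 22]);
translate([442, 436, 688]) cube([602, 360, 22]);
translate([442, 436, 1032]) cube([602, 360, 22]);
translate([442, 436, 1376]) cube([602, 360, 22]);


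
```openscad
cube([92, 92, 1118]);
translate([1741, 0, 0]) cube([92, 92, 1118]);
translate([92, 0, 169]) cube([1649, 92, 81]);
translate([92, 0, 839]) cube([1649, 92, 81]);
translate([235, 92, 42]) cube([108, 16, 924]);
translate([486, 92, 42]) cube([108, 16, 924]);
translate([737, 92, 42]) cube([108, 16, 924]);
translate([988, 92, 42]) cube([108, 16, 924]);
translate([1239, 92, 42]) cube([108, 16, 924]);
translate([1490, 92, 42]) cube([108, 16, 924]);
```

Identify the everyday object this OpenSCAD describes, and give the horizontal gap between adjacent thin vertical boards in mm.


A fence section. The picket gap is 143 mm.

Two posts, two rails, 6 pickets — a fence section. Span 1649 mm holds 6 pickets of 108 mm with 7 equal gaps: ⌊(1649 − 6·108) / 7⌋ = 143 mm.


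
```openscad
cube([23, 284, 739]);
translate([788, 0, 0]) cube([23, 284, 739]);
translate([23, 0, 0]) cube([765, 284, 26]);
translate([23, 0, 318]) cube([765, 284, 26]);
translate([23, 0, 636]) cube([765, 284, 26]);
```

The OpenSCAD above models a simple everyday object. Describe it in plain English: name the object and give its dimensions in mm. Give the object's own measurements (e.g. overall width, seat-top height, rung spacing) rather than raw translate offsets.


An open bookshelf. Two side panels, each 23 mm thick, 284 mm deep and 739 mm tall, stand 811 mm apart (outside-to-outside). Between them sit 3 shelves, each 26 mm thick and 284 mm deep, spanning the full gap between the sides. The bottom shelf rests on the floor (its underside at z = 0) and the clear gap between one shelf's top and the next shelf's underside is 292 mm.


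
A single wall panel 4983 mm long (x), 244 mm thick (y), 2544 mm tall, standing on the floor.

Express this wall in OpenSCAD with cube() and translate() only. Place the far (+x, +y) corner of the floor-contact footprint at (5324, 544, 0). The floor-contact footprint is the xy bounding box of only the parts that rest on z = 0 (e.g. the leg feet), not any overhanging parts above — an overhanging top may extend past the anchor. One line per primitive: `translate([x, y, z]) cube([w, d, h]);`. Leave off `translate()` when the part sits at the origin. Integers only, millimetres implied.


translate([341, 300, 0]) cube([4983, 244, 2544]);


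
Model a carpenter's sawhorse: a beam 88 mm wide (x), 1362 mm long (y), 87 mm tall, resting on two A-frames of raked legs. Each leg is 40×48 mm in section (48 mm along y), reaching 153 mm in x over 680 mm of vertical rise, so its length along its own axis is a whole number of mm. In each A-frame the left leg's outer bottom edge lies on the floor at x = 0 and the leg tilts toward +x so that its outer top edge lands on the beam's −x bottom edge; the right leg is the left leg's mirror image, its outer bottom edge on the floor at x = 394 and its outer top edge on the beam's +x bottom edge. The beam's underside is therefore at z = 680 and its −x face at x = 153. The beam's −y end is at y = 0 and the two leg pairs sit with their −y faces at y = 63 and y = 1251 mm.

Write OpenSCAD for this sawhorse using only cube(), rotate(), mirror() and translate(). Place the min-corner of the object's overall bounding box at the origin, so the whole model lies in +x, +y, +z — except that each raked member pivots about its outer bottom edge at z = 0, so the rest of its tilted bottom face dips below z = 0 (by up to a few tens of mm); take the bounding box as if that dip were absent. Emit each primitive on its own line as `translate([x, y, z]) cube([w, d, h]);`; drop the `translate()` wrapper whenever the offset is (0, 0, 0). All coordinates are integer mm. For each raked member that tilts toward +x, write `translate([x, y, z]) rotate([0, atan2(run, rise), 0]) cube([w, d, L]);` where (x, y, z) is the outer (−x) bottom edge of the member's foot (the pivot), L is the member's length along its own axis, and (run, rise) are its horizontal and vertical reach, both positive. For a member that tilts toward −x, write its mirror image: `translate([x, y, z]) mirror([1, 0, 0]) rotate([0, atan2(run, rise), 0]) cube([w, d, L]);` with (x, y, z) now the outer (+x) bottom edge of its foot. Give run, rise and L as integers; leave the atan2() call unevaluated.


translate([153, 0, 680]) cube([88, 1362, 87]);
translate([0, 63, 0]) rotate([0, atan2(153, 680), 0]) cube([40, 48, 697]);
translate([394, 63, 0]) mirror([1, 0, 0]) rotate([0, atan2(153, 680), 0]) cube([40, 48, 697]);
translate([0, 1251, 0]) rotate([0, atan2(153, 680), 0]) cube([40, 48, 697]);
translate([394, 1251, 0]) mirror([1, 0, 0]) rotate([0, atan2(153, 680), 0]) cube([40, 48, 697]);


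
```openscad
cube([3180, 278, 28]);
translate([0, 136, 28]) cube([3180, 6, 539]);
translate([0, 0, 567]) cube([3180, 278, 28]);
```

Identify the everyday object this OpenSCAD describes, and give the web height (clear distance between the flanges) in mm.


An I-beam. The web height is 539 mm.

Two wide flanges with a thin centred web — an I-beam. Overall 595 mm minus two 28 mm flanges gives a web of 595 − 2·28 = 539 mm.


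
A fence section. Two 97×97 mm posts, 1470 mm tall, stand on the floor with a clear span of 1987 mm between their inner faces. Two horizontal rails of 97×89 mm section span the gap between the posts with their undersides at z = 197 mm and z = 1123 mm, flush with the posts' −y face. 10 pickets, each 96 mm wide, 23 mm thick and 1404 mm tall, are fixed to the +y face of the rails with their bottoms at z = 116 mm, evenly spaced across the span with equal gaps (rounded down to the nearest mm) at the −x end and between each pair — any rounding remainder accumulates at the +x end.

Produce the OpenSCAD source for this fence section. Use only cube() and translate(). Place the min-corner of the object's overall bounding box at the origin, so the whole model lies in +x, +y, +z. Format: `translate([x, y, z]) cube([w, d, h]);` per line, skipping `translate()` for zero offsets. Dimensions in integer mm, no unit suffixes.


cube([97, 97, 1470]);
translate([2084, 0, 0]) cube([97, 97, 1470]);
translate([97, 0, 197]) cube([1987, 97, 89]);
translate([97, 0, 1123]) cube([1987, 97, 89]);
translate([190, 97, 116]) cube([96, 23, 1404]);
translate([379, 97, 116]) cube([96, 23, 1404]);
translate([568, 97, 116]) cube([96, 23, 1404]);
translate([757, 97, 116]) cube([96, 23, 1404]);
translate([946, 97, 116]) cube([96, 23, 1404]);
translate([1135, 97, 116]) cube([96, 23, 1404]);
translate([1324, 97, 116]) cube([96, 23, 1404]);
translate([1513, 97, 116]) cube([96, 23, 1404]);
translate([1702, 97, 116]) cube([96, 23, 1404]);
translate([1891, 97, 116]) cube([96, 23, 1404]);


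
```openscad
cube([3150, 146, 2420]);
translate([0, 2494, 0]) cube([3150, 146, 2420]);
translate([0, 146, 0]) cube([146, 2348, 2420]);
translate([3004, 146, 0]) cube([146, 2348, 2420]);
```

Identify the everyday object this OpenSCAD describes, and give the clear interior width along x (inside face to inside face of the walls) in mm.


A house (or room) frame. The interior width is 2858 mm.

Four 2420 mm walls enclosing a rectangle with no floor or roof — a room or house frame. Outside width is 3150 mm and wall thickness is 146 mm, so the interior width is 3150 − 2 × 146 = 2858 mm.


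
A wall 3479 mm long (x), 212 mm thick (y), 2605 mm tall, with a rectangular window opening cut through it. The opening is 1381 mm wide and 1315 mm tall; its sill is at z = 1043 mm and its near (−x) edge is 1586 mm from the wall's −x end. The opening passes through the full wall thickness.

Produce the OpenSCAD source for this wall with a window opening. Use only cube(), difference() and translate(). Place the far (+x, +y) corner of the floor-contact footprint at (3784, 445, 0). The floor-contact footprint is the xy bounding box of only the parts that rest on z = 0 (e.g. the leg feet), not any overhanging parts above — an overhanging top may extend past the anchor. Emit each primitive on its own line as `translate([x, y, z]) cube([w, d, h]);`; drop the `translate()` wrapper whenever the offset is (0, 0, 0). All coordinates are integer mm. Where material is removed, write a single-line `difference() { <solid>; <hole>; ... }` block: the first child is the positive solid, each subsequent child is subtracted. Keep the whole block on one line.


difference() { translate([305, 233, 0]) cube([3479, 212, 2605]); translate([1891, 233, 1043]) cube([1381, 212, 1315]); }


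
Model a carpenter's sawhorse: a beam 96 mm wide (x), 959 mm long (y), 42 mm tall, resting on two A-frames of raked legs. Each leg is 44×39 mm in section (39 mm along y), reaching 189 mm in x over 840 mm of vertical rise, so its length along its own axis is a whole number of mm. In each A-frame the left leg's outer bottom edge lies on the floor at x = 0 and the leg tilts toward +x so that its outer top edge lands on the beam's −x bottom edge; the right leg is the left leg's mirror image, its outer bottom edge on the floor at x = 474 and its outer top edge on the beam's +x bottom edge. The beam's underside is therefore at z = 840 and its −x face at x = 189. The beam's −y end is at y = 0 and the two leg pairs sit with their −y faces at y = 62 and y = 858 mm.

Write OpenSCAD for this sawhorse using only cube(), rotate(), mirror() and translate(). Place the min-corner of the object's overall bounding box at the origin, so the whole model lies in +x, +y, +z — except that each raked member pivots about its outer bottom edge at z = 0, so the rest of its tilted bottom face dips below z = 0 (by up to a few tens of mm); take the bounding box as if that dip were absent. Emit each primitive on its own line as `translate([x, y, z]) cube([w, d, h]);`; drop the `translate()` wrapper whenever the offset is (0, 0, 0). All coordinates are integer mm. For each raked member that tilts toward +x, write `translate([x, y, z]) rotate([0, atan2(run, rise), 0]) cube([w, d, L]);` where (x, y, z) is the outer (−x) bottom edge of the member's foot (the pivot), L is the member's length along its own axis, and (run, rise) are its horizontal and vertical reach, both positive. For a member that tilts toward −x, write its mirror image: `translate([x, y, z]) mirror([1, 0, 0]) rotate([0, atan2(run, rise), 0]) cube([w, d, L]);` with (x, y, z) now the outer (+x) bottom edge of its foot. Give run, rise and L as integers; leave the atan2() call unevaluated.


// leg length = √(189² + 840²) = 861
// right-leg outer foot x = 2·189 + 96 = 474
// beam min-corner = (189, 0, 840)
translate([189, 0, 840]) cube([96, 959, 42]);
translate([0, 62, 0]) rotate([0, atan2(189, 840), 0]) cube([44, 39, 861]);
translate([474, 62, 0]) mirror([1, 0, 0]) rotate([0, atan2(189, 840), 0]) cube([44, 39, 861]);
translate([0, 858, 0]) rotate([0, atan2(189, 840), 0]) cube([44, 39, 861]);
translate([474, 858, 0]) mirror([1, 0, 0]) rotate([0, atan2(189, 840), 0]) cube([44, 39, 861]);


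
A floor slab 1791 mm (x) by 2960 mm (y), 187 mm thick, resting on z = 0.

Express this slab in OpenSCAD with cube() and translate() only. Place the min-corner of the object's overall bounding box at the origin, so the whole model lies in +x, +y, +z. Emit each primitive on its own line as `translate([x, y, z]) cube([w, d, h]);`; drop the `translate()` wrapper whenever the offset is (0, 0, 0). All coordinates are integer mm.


cube([1791, 2960, 187]);


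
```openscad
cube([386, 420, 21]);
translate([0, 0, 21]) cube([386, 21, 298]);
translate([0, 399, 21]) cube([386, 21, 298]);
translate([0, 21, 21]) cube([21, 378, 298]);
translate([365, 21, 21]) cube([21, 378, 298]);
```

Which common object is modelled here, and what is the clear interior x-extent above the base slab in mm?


An open box. The internal width is 344 mm.

A 386×420 base slab with four walls standing on it — an open box. The base is 386 mm wide and the walls are 21 mm thick, so the internal width is 386 − 2 × 21 = 344 mm.


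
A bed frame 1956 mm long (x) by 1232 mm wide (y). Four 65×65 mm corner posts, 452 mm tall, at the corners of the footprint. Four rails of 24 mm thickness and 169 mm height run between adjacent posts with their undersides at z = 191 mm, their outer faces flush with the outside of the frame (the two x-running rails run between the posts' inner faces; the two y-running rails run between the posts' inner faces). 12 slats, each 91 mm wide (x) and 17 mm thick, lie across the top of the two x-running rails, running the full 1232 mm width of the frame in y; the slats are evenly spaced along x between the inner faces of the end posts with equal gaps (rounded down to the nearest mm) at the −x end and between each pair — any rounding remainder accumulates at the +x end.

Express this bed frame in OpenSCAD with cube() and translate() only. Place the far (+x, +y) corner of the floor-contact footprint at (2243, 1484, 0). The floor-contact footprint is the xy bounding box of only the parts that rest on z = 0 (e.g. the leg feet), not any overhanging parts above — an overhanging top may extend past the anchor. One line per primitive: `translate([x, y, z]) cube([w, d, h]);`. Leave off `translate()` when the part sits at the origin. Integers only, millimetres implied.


translate([287, 252, 0]) cube([65, 65, 452]);
translate([287, 1419, 0]) cube([65, 65, 452]);
translate([2178, 252, 0]) cube([65, 65, 452]);
translate([2178, 1419, 0]) cube([65, 65, 452]);
translate([352, 252, 191]) cube([1826, 24, 169]);
translate([352, 1460, 191]) cube([1826, 24, 169]);
translate([287, 317, 191]) cube([24, 1102, 169]);
translate([2219, 317, 191]) cube([24, 1102, 169]);
translate([408, 252, 360]) cube([91, 1232, 17]);
translate([555, 252, 360]) cube([91, 1232, 17]);
translate([702, 252, 360]) cube([91, 1232, 17]);
translate([849, 252, 360]) cube([91, 1232, 17]);
translate([996, 252, 360]) cube([91, 1232, 17]);
translate([1143, 252, 360]) cube([91, 1232, 17]);
translate([1290, 252, 360]) cube([91, 1232, 17]);
translate([1437, 252, 360]) cube([91, 1232, 17]);
translate([1584, 252, 360]) cube([91, 1232, 17]);
translate([1731, 252, 360]) cube([91, 1232, 17]);
translate([1878, 252, 360]) cube([91, 1232, 17]);
translate([2025, 252, 360]) cube([91, 1232, 17]);
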